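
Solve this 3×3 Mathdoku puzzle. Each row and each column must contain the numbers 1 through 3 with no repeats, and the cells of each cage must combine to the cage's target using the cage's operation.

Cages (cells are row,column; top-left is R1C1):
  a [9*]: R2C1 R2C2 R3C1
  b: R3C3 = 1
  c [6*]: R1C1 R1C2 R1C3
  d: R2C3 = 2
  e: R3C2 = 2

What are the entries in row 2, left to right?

1 3 2

Cage a needs product 9, which forces R2C1 = 1.
The 3 cells of cage a must have product 9, which forces R2C2 = 3.
Cage d is a single given cell, so R2C3 = 2.
Cage a has product 9, so R3C1 = 3.
E is a freebie, so R3C2 = 2.
Cage b is a single given cell, which forces R3C3 = 1.
3 is placed in column 1, leaving R1C1 = 2.
2 is placed in column 2, which forces R1C2 = 1.
Column 3 now contains 1, so R1C3 = 3.
The full grid is 2 1 3 / 1 3 2 / 3 2 1.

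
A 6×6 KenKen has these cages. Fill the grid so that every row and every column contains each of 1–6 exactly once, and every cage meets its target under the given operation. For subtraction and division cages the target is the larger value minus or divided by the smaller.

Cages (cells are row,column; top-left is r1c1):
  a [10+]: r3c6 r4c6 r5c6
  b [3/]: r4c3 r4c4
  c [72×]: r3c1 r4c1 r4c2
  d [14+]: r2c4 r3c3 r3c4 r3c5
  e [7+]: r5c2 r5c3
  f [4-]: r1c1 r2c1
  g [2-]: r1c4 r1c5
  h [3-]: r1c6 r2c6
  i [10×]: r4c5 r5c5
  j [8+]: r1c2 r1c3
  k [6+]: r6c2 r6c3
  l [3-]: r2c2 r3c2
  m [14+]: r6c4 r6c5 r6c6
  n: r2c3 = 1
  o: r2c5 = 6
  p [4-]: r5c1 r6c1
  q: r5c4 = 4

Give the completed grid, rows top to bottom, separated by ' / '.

Cage n is given, leaving r2c3 = 1.
Cage o is given, leaving r2c5 = 6.
Cage q is given, leaving r5c4 = 4.
In row 1, 4 can only go at r1c5, so r1c5 = 4.
In row 5, 3 can only go at r5c6, so r5c6 = 3.
The only place for 1 in column 5 is r3c5.
Row 2 needs a 4, and only r2c6 is open for it.
Cage h needs two cells with difference 3, leaving r1c6 = 1.
Row 1 already has 1, which forces r1c1 = 6.
Row 1 already has 6, so r1c4 = 2.
Cage f needs two cells with difference 4, so r2c1 = 2.
Cage c needs product 72, so r4c2 = 6.
Row 4 now contains 6, leaving r4c4 = 1.
Cage l needs two cells with difference 3, so r2c2 = 5.
Row 2 already has 5; hence r2c4 = 3.
6 is placed in column 2, so r3c2 = 2.
Column 4 now contains 3, leaving r3c4 = 6.
Row 3 already has 2; hence r3c6 = 5.
The two cells of cage b must have quotient 3, which forces r4c3 = 3.
Column 6 now contains 5, leaving r4c6 = 2.
Column 2 already has 2, which forces r5c2 = 1.
Column 2 already has 1, leaving r6c2 = 4.
Column 4 already has 6, so r6c4 = 5.
5 is placed in row 6; hence r6c5 = 3.
Column 6 now contains 5, which forces r6c6 = 6.
5 is placed in column 2, which forces r1c2 = 3.
Column 3 already has 3; hence r1c3 = 5.
Cage c has product 72, which forces r3c1 = 3.
Row 3 already has 5, leaving r3c3 = 4.
Row 4 already has 3, leaving r4c1 = 4.
2 is placed in row 4, leaving r4c5 = 5.
1 is placed in row 5, leaving r5c1 = 5.
Cage e's pair has sum 7, which forces r5c3 = 6.
Cage i's pair has product 10, leaving r5c5 = 2.
5 is placed in row 6; hence r6c1 = 1.
5 is placed in row 6, which forces r6c3 = 2.

6 3 5 2 4 1 / 2 5 1 3 6 4 / 3 2 4 6 1 5 / 4 6 3 1 5 2 / 5 1 6 4 2 3 / 1 4 2 5 3 6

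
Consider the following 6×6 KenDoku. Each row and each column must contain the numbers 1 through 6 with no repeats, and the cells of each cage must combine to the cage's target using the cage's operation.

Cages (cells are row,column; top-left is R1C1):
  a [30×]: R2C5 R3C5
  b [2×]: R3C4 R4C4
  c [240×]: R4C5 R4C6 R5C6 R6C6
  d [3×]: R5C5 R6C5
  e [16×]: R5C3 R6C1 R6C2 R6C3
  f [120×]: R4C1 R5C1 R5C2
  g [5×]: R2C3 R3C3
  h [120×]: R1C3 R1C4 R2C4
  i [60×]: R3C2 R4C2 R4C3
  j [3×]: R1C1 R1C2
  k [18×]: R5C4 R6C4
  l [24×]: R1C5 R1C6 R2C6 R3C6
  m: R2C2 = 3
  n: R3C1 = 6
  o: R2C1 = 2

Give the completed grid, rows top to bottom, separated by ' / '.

3 1 6 5 4 2 / 2 3 5 4 6 1 / 6 4 1 2 5 3 / 4 5 3 1 2 6 / 5 6 2 3 1 4 / 1 2 4 6 3 5

Cage o is given, leaving R2C1 = 2.
M is a freebie, leaving R2C2 = 3.
N is a freebie, so R3C1 = 6.
Row 3 now contains 6, leaving R3C5 = 5.
The 4 cells of cage e must have product 16; hence R5C3 = 2.
Cage j needs two cells with product 3, which forces R1C1 = 3.
Column 2 now contains 3, leaving R1C2 = 1.
Cage g's pair has product 5, so R2C3 = 5.
Column 5 now contains 5, so R2C5 = 6.
Row 3 already has 5, which forces R3C3 = 1.
1 is placed in row 3, leaving R3C4 = 2.
Column 4 now contains 2; hence R4C4 = 1.
Cage f has product 120; hence R5C2 = 6.
6 is placed in row 5, so R5C4 = 3.
Row 5 now contains 3, so R5C5 = 1.
Cage e has product 16; hence R6C2 = 2.
1 is placed in column 3, which forces R6C3 = 4.
3 is placed in column 4, which forces R6C4 = 6.
Column 5 now contains 1; hence R6C5 = 3.
Row 6 already has 3, which forces R6C6 = 5.
Column 3 now contains 4, which forces R1C3 = 6.
The 3 cells of cage h must have product 120, so R1C4 = 5.
Row 2 already has 6; hence R2C4 = 4.
Cage l has product 24; hence R2C6 = 1.
Row 3 already has 2; hence R3C2 = 4.
Cage l has product 24; hence R3C6 = 3.
6 is placed in column 2, so R4C2 = 5.
Cage i has product 60, which forces R4C3 = 3.
Column 6 now contains 3, which forces R4C6 = 6.
Column 6 now contains 5, which forces R5C6 = 4.
Row 6 already has 4; hence R6C1 = 1.
The 4 cells of cage l must have product 24, which forces R1C5 = 4.
Column 6 already has 4, so R1C6 = 2.
Row 4 now contains 5, leaving R4C1 = 4.
The 4 cells of cage c must have product 240; hence R4C5 = 2.
4 is placed in row 5, leaving R5C1 = 5.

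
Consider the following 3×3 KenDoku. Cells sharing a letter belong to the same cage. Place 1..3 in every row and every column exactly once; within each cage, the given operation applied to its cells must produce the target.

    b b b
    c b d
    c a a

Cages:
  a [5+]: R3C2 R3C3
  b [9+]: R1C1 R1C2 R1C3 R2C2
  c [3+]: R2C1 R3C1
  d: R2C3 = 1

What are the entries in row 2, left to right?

2 3 1

Cage b needs sum 9; hence R2C2 = 3.
D is a freebie, which forces R2C3 = 1.
Column 2 already has 3, so R3C2 = 2.
Row 3 now contains 2, so R3C3 = 3.
The 4 cells of cage b must have sum 9, leaving R1C1 = 3.
2 is placed in column 2, so R1C2 = 1.
3 is placed in column 3, which forces R1C3 = 2.
Row 2 already has 1; hence R2C1 = 2.
Row 3 now contains 2, which forces R3C1 = 1.
The full grid is 3 1 2 / 2 3 1 / 1 2 3.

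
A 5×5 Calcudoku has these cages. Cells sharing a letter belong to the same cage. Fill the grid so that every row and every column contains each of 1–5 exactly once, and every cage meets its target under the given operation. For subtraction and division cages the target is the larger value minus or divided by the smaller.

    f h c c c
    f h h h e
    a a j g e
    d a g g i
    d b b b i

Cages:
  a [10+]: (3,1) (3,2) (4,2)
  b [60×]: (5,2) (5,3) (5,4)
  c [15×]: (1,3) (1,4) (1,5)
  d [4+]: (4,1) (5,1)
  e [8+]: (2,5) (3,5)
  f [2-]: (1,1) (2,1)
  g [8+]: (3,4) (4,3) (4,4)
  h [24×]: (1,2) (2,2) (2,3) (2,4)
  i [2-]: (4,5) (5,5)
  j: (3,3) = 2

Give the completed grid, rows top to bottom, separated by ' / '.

J is a freebie, leaving (3,3) = 2.
The only place for 2 in row 5 is (5,5).
Cage i's pair has difference 2, which forces (4,5) = 4.
The only place for 1 in row 5 is (5,1).
Column 1 already has 1, leaving (4,1) = 3.
The 3 cells of cage g must have sum 8, so (4,4) = 2.
The only place for 5 in row 2 is (2,5).
Column 5 already has 5, so (3,5) = 3.
Column 5 now contains 3, leaving (1,5) = 1.
In column 1, 5 can only go at (3,1), so (3,1) = 5.
Cage a needs sum 10, so (3,2) = 4.
Row 3 now contains 5; hence (3,4) = 1.
Cage a needs sum 10, which forces (4,2) = 1.
Cage g has sum 8, which forces (4,3) = 5.
Column 3 now contains 5, leaving (1,3) = 3.
The 3 cells of cage c must have product 15, so (1,4) = 5.
Cage h needs product 24, so (2,3) = 1.
The 4 cells of cage h must have product 24, leaving (2,4) = 4.
3 is placed in column 3, so (5,3) = 4.
Column 4 now contains 4, leaving (5,4) = 3.
Cage f's pair has difference 2, so (1,1) = 4.
3 is placed in row 1, so (1,2) = 2.
Row 2 already has 4, so (2,1) = 2.
Cage h has product 24, which forces (2,2) = 3.
3 is placed in row 5, which forces (5,2) = 5.

4 2 3 5 1 / 2 3 1 4 5 / 5 4 2 1 3 / 3 1 5 2 4 / 1 5 4 3 2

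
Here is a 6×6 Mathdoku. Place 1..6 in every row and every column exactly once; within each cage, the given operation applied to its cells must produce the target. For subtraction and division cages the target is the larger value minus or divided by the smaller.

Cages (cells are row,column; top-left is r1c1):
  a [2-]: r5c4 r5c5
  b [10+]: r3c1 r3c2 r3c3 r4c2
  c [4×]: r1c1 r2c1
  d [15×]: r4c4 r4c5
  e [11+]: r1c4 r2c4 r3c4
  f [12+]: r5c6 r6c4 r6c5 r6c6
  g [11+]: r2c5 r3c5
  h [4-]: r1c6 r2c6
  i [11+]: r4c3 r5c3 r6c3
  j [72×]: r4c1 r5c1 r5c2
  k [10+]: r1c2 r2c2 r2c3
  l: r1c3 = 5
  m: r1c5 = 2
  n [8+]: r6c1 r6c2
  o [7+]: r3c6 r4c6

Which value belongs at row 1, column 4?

1

L is a freebie, which forces r1c3 = 5.
Cage m is given; hence r1c5 = 2.
{1, 4} are confined to r1c1 and r2c1 in column 1; hence r4c1 = 6.
Cage d's pair has product 15, which forces r4c4 = 5.
{5, 6} are confined to r2c5 and r3c5 in column 5, which forces r4c5 = 3.
In row 5, 5 can only go at r5c6, so r5c6 = 5.
The two cells of cage h must have difference 4; hence r1c6 = 6.
Column 6 already has 5, which forces r2c6 = 2.
Column 6 already has 6, so r3c6 = 3.
Cage o's pair has sum 7, so r4c6 = 4.
The 4 cells of cage f must have sum 12, so r6c4 = 2.
Column 6 now contains 4, leaving r6c6 = 1.
1 is placed in row 6, leaving r6c5 = 4.
Cage a's pair has difference 2, so r5c4 = 3.
Column 5 now contains 4; hence r5c5 = 1.
Row 5 now contains 3, so r5c1 = 2.
Cage j needs product 72; hence r5c2 = 6.
Row 5 now contains 6, which forces r5c3 = 4.
Column 1 now contains 2, leaving r3c1 = 5.
Cage b needs sum 10, leaving r3c2 = 1.
The 4 cells of cage b must have sum 10; hence r3c3 = 2.
Row 3 already has 5, leaving r3c5 = 6.
Cage b needs sum 10; hence r4c2 = 2.
Cage i has sum 11, so r4c3 = 1.
Column 1 now contains 5, leaving r6c1 = 3.
Row 6 already has 3, so r6c2 = 5.
Cage i needs sum 11; hence r6c3 = 6.
The 3 cells of cage k must have sum 10, which forces r1c2 = 3.
Cage e needs sum 11, which forces r1c4 = 1.
Cage k needs sum 10; hence r2c2 = 4.
Column 3 already has 6, leaving r2c3 = 3.
The 3 cells of cage e must have sum 11; hence r2c4 = 6.
Column 5 already has 6, leaving r2c5 = 5.
6 is placed in row 3, leaving r3c4 = 4.
Row 1 now contains 1, so r1c1 = 4.
4 is placed in row 2, which forces r2c1 = 1.
Filled in: 4 3 5 1 2 6 / 1 4 3 6 5 2 / 5 1 2 4 6 3 / 6 2 1 5 3 4 / 2 6 4 3 1 5 / 3 5 6 2 4 1.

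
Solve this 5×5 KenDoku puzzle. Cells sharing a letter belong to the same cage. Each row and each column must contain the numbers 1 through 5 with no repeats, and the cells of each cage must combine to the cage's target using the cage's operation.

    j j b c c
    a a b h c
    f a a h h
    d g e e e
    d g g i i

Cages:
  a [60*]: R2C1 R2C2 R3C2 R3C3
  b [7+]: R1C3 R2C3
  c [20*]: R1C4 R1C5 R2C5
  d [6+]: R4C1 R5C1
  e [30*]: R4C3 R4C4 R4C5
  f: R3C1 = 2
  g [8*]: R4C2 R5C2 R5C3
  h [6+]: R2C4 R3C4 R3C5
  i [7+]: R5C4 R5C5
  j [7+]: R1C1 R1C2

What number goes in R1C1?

4

F is a freebie, which forces R3C1 = 2.
Row 4 needs a 4, and only R4C2 is open for it.
The only place for 1 in row 4 is R4C1.
1 is placed in column 1, which forces R5C1 = 5.
Column 1 now contains 5, so R1C1 = 4.
The two cells of cage j must have sum 7, leaving R1C2 = 3.
Column 1 now contains 4, leaving R2C1 = 3.
Cage a has product 60; hence R3C3 = 4.
The 3 cells of cage h must have sum 6; hence R2C4 = 2.
2 is placed in row 2, leaving R2C5 = 4.
Column 5 already has 4, leaving R5C5 = 3.
The two cells of cage b must have sum 7, which forces R1C3 = 2.
2 is placed in row 2, leaving R2C3 = 5.
Cage h needs sum 6, which forces R3C4 = 3.
Column 5 now contains 3, leaving R3C5 = 1.
Column 3 already has 5, so R4C3 = 3.
Column 4 already has 3, leaving R4C4 = 5.
Row 4 now contains 5, leaving R4C5 = 2.
2 is placed in column 3, leaving R5C3 = 1.
Row 5 now contains 3, which forces R5C4 = 4.
Column 4 already has 5, leaving R1C4 = 1.
Column 5 now contains 1, so R1C5 = 5.
Row 2 already has 5, leaving R2C2 = 1.
Row 3 now contains 1, which forces R3C2 = 5.
1 is placed in row 5, leaving R5C2 = 2.
The full grid is 4 3 2 1 5 / 3 1 5 2 4 / 2 5 4 3 1 / 1 4 3 5 2 / 5 2 1 4 3.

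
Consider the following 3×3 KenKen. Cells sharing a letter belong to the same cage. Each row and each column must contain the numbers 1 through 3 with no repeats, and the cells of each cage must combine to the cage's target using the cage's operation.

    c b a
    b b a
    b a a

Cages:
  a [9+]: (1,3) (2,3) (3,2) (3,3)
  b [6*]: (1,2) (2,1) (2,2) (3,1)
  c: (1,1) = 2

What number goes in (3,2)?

3

Cage c is given, leaving (1,1) = 2.
Cage a needs sum 9, so (3,2) = 3.
Column 2 now contains 3, so (1,2) = 1.
Row 1 already has 1, so (1,3) = 3.
The 4 cells of cage b must have product 6, which forces (2,1) = 3.
Cage b has product 6, leaving (2,2) = 2.
Row 2 now contains 2, leaving (2,3) = 1.
Row 3 now contains 3; hence (3,1) = 1.
1 is placed in column 3, so (3,3) = 2.
The full grid is 2 1 3 / 3 2 1 / 1 3 2.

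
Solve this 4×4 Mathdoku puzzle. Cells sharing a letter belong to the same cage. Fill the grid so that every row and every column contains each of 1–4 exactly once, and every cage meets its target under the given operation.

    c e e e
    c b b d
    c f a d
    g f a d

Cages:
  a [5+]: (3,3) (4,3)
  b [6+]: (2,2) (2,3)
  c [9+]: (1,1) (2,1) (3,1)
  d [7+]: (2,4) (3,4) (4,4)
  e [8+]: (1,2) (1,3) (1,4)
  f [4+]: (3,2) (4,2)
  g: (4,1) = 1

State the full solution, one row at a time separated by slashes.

Cage g is a single given cell, leaving (4,1) = 1.
Row 4 now contains 1, leaving (4,2) = 3.
Column 2 already has 3, so (3,2) = 1.
Row 3 already has 1; hence (3,3) = 3.
1 is placed in column 2, leaving (1,2) = 4.
Cage e has sum 8, which forces (1,3) = 1.
Cage e needs sum 8, so (1,4) = 3.
Column 2 already has 4, which forces (2,2) = 2.
Row 2 already has 2, which forces (2,3) = 4.
Cage d has sum 7, which forces (2,4) = 1.
Cage a needs two cells with sum 5, leaving (4,3) = 2.
Row 4 now contains 2, so (4,4) = 4.
Row 1 already has 3, leaving (1,1) = 2.
4 is placed in row 2, which forces (2,1) = 3.
The 3 cells of cage c must have sum 9; hence (3,1) = 4.
4 is placed in column 4, leaving (3,4) = 2.

2 4 1 3 / 3 2 4 1 / 4 1 3 2 / 1 3 2 4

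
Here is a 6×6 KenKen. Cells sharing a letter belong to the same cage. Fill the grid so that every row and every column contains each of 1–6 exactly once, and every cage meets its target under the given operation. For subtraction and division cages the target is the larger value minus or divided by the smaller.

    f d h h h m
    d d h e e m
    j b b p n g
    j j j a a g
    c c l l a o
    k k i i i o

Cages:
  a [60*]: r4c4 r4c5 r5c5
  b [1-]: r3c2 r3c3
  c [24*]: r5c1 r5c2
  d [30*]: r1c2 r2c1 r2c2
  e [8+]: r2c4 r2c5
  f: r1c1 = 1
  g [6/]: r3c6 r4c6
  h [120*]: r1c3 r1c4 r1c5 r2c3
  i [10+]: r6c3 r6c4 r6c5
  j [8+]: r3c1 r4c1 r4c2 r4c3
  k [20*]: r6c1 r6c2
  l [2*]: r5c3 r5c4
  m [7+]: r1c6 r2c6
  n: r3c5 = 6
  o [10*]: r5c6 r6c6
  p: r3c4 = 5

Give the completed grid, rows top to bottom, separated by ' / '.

F is a freebie, so r1c1 = 1.
Column 1 now contains 1, which forces r3c1 = 2.
Cage p is given, which forces r3c4 = 5.
N is a freebie, which forces r3c5 = 6.
Row 3 already has 6; hence r3c6 = 1.
Column 6 already has 1, so r4c6 = 6.
Cage j has sum 8, which forces r4c1 = 3.
3 is placed in row 4, leaving r4c4 = 4.
Row 4 already has 4, leaving r4c5 = 5.
The two cells of cage e must have sum 8, so r2c4 = 6.
5 is placed in column 5; hence r2c5 = 2.
Cage a has product 60, which forces r5c5 = 3.
Column 5 now contains 3, leaving r1c5 = 4.
6 is placed in row 2, which forces r2c1 = 5.
Row 2 already has 5, so r2c3 = 3.
Row 2 already has 3, so r2c6 = 4.
Column 3 now contains 3; hence r3c3 = 4.
Column 1 now contains 5, so r6c1 = 4.
Row 6 now contains 4, which forces r6c2 = 5.
Row 6 now contains 5, leaving r6c3 = 6.
Column 5 now contains 4, so r6c5 = 1.
Row 6 now contains 5; hence r6c6 = 2.
Cage d needs product 30, so r1c2 = 6.
Cage h needs product 120, so r1c3 = 5.
Cage h needs product 120, which forces r1c4 = 2.
Column 6 already has 2, which forces r1c6 = 3.
Row 2 already has 3; hence r2c2 = 1.
4 is placed in row 3; hence r3c2 = 3.
1 is placed in column 2, which forces r4c2 = 2.
Row 4 already has 2, which forces r4c3 = 1.
4 is placed in column 1, which forces r5c1 = 6.
Cage c needs two cells with product 24, so r5c2 = 4.
Column 3 already has 1, leaving r5c3 = 2.
2 is placed in column 4; hence r5c4 = 1.
Column 6 already has 2, so r5c6 = 5.
Row 6 already has 1; hence r6c4 = 3.

1 6 5 2 4 3 / 5 1 3 6 2 4 / 2 3 4 5 6 1 / 3 2 1 4 5 6 / 6 4 2 1 3 5 / 4 5 6 3 1 2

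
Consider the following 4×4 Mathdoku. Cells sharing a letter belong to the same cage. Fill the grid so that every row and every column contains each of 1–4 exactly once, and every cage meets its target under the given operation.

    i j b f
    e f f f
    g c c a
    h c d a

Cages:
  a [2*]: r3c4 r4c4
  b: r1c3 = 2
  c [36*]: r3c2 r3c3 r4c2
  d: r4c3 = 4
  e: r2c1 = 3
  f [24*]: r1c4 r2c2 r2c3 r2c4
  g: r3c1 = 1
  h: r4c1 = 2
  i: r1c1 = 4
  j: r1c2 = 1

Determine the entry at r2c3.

1

I is a freebie; hence r1c1 = 4.
Cage j is given; hence r1c2 = 1.
Cage b is a single given cell, so r1c3 = 2.
2 is placed in row 1, so r1c4 = 3.
E is a freebie, which forces r2c1 = 3.
Cage g is given, which forces r3c1 = 1.
Cage c needs product 36, which forces r3c2 = 4.
The 3 cells of cage c must have product 36, leaving r3c3 = 3.
Row 3 now contains 1; hence r3c4 = 2.
Cage h is given, so r4c1 = 2.
The 3 cells of cage c must have product 36, leaving r4c2 = 3.
Cage d is a single given cell, leaving r4c3 = 4.
2 is placed in column 4, leaving r4c4 = 1.
Column 2 already has 4; hence r2c2 = 2.
4 is placed in column 3, so r2c3 = 1.
1 is placed in column 4, leaving r2c4 = 4.
Completed grid: 4 1 2 3 / 3 2 1 4 / 1 4 3 2 / 2 3 4 1.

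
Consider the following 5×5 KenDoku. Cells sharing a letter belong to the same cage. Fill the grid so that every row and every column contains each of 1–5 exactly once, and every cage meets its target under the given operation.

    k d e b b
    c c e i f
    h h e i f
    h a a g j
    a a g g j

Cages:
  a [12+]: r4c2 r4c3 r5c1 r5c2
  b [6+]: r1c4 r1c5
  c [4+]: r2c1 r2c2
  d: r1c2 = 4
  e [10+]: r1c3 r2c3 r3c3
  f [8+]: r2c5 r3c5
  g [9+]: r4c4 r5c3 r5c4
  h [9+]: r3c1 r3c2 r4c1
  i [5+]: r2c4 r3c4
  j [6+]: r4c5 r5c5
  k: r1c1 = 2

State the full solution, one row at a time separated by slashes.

2 4 3 5 1 / 1 3 2 4 5 / 4 2 5 1 3 / 3 5 1 2 4 / 5 1 4 3 2

Cage k is a single given cell; hence r1c1 = 2.
D is a freebie, which forces r1c2 = 4.
In row 1, 3 can only go at r1c3, so r1c3 = 3.
The only place for 4 in row 2 is r2c4.
Cage i's pair has sum 5, leaving r3c4 = 1.
1 is placed in column 4, which forces r1c4 = 5.
Cage b needs two cells with sum 6, leaving r1c5 = 1.
Cage g has sum 9, so r5c3 = 4.
Row 5 already has 4; hence r5c5 = 2.
The 3 cells of cage g must have sum 9, so r4c4 = 2.
Column 5 already has 2, leaving r4c5 = 4.
Row 5 already has 2, which forces r5c4 = 3.
In row 2, 2 can only go at r2c3, so r2c3 = 2.
Column 3 now contains 2, so r3c3 = 5.
5 is placed in row 3, which forces r3c5 = 3.
Column 3 now contains 5, so r4c3 = 1.
Column 5 already has 3; hence r2c5 = 5.
Row 3 already has 3; hence r3c1 = 4.
Row 3 already has 3, so r3c2 = 2.
Row 4 already has 1, which forces r4c1 = 3.
Row 4 already has 1, leaving r4c2 = 5.
Cage a has sum 12, which forces r5c1 = 5.
The 4 cells of cage a must have sum 12, leaving r5c2 = 1.
Column 1 now contains 3, leaving r2c1 = 1.
Column 2 already has 1; hence r2c2 = 3.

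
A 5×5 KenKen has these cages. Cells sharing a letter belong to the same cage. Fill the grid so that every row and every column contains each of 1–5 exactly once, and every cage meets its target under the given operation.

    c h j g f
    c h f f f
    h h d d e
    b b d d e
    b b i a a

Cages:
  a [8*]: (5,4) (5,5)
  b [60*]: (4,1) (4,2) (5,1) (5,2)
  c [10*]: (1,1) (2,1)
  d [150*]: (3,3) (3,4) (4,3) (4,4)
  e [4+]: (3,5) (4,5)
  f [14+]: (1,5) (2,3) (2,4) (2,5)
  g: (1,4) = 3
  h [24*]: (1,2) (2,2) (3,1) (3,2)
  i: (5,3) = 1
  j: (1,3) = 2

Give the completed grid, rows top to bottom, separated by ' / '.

5 1 2 3 4 / 2 3 4 1 5 / 4 2 3 5 1 / 1 4 5 2 3 / 3 5 1 4 2

J is a freebie, so (1,3) = 2.
Cage g is given, which forces (1,4) = 3.
I is a freebie; hence (5,3) = 1.
Row 1 now contains 2; hence (1,1) = 5.
5 is placed in row 1, which forces (1,5) = 4.
Cage c needs two cells with product 10, which forces (2,1) = 2.
Column 5 already has 4, leaving (5,5) = 2.
4 is placed in row 1, so (1,2) = 1.
Cage h needs product 24; hence (3,2) = 2.
2 is placed in row 3, so (3,4) = 5.
5 is placed in column 4, leaving (4,4) = 2.
Row 5 already has 2, which forces (5,4) = 4.
The 4 cells of cage f must have sum 14, so (2,3) = 4.
Column 4 already has 4, leaving (2,4) = 1.
Cage f needs sum 14, which forces (2,5) = 5.
Row 3 already has 5, leaving (3,3) = 3.
3 is placed in row 3, which forces (3,5) = 1.
Cage b has product 60, leaving (4,1) = 1.
Cage b has product 60, which forces (4,2) = 4.
Cage d needs product 150, which forces (4,3) = 5.
Column 5 now contains 1, which forces (4,5) = 3.
Row 5 now contains 4, leaving (5,1) = 3.
Cage b has product 60, leaving (5,2) = 5.
Row 2 already has 4, which forces (2,2) = 3.
3 is placed in row 3, which forces (3,1) = 4.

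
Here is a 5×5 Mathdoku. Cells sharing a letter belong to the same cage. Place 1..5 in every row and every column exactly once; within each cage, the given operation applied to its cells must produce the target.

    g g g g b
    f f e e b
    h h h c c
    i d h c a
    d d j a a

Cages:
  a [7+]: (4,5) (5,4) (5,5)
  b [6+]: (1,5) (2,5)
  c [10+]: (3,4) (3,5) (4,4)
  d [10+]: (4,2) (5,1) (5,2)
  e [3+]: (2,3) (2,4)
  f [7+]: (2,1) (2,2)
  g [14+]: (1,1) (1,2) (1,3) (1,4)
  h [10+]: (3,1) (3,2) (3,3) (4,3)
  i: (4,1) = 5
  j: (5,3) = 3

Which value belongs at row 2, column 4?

Cage i is given, which forces (4,1) = 5.
Cage j is a single given cell; hence (5,3) = 3.
Row 1 needs a 1, and only (1,5) is open for it.
Cage b needs two cells with sum 6; hence (2,5) = 5.
Cage a has sum 7; hence (5,4) = 1.
The two cells of cage e must have sum 3, so (2,3) = 1.
Column 4 already has 1, which forces (2,4) = 2.
Cage c needs sum 10, leaving (4,4) = 3.
Cage d needs sum 10; hence (5,1) = 4.
Row 5 now contains 4; hence (5,5) = 2.
4 is placed in column 1; hence (2,1) = 3.
The two cells of cage f must have sum 7, leaving (2,2) = 4.
The 3 cells of cage c must have sum 10, which forces (3,4) = 4.
2 is placed in column 5; hence (3,5) = 3.
Cage d needs sum 10, so (4,2) = 1.
2 is placed in column 5, so (4,5) = 4.
2 is placed in row 5; hence (5,2) = 5.
Column 1 now contains 3, leaving (1,1) = 2.
Cage g needs sum 14, which forces (1,2) = 3.
Cage g has sum 14, which forces (1,3) = 4.
Column 4 now contains 4, which forces (1,4) = 5.
The 4 cells of cage h must have sum 10; hence (3,1) = 1.
1 is placed in column 2, so (3,2) = 2.
The 4 cells of cage h must have sum 10, leaving (3,3) = 5.
Row 4 now contains 4; hence (4,3) = 2.
Completed grid: 2 3 4 5 1 / 3 4 1 2 5 / 1 2 5 4 3 / 5 1 2 3 4 / 4 5 3 1 2.

2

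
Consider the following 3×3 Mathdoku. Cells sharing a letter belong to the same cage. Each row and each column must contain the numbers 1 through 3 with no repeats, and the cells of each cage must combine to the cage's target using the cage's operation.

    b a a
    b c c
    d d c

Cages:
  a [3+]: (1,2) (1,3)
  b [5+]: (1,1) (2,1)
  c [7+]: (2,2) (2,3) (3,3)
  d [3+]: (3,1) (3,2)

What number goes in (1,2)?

1

Row 1 needs a 3, and only (1,1) is open for it.
Column 1 now contains 3; hence (2,1) = 2.
Row 2 already has 2, leaving (2,2) = 3.
Row 2 now contains 3; hence (2,3) = 1.
Column 1 already has 2, so (3,1) = 1.
Row 3 already has 1, leaving (3,2) = 2.
2 is placed in row 3, which forces (3,3) = 3.
Column 2 already has 2; hence (1,2) = 1.
1 is placed in column 3; hence (1,3) = 2.
Completed grid: 3 1 2 / 2 3 1 / 1 2 3.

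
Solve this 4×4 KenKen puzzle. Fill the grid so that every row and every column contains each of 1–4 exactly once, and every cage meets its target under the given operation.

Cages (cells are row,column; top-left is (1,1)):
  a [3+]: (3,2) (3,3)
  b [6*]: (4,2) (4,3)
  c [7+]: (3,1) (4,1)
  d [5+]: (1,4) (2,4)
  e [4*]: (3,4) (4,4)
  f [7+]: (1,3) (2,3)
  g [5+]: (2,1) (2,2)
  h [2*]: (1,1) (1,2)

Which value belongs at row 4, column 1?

4

In row 3, 3 can only go at (3,1), so (3,1) = 3.
3 is placed in column 1, so (4,1) = 4.
4 is placed in row 4; hence (4,4) = 1.
1 is placed in column 4, so (3,4) = 4.
The only place for 4 in row 1 is (1,3).
Column 3 already has 4, so (2,3) = 3.
3 is placed in row 2, so (2,4) = 2.
Column 3 already has 3, so (4,3) = 2.
Column 4 already has 2, leaving (1,4) = 3.
2 is placed in row 2, leaving (2,1) = 1.
3 is placed in row 2, leaving (2,2) = 4.
Cage a needs two cells with sum 3, so (3,2) = 2.
Column 3 already has 2, which forces (3,3) = 1.
Row 4 already has 2, leaving (4,2) = 3.
Column 1 already has 1, so (1,1) = 2.
Column 2 already has 2; hence (1,2) = 1.
The full grid is 2 1 4 3 / 1 4 3 2 / 3 2 1 4 / 4 3 2 1.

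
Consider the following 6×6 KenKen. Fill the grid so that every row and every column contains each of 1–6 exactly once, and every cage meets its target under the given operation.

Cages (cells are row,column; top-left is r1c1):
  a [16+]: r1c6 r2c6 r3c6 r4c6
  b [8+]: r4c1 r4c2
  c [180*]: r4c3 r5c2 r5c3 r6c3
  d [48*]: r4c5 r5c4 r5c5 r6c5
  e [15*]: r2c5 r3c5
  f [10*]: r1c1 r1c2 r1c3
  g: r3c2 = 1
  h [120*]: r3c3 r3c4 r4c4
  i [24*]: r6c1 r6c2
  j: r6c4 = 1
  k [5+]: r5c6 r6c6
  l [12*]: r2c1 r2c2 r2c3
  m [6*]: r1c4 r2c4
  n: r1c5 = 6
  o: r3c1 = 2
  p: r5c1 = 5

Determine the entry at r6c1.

N is a freebie, so r1c5 = 6.
O is a freebie, which forces r3c1 = 2.
G is a freebie; hence r3c2 = 1.
Cage p is given, leaving r5c1 = 5.
Cage j is given; hence r6c4 = 1.
5 is placed in column 1, leaving r1c1 = 1.
The 3 cells of cage l must have product 12, leaving r2c3 = 1.
The only place for 4 in row 1 is r1c6.
Cage a has sum 16, so r4c6 = 1.
In row 1, 3 can only go at r1c4, so r1c4 = 3.
Column 4 now contains 3, so r2c4 = 2.
Cage d has product 48, which forces r5c5 = 1.
Row 2 needs a 6, and only r2c6 is open for it.
Column 6 now contains 6; hence r3c6 = 5.
Cage e needs two cells with product 15, leaving r2c5 = 5.
5 is placed in row 3, so r3c5 = 3.
Cage h has product 120, which forces r4c4 = 5.
Cage b's pair has sum 8, which forces r4c1 = 6.
Row 4 already has 5; hence r4c2 = 2.
Row 4 already has 2; hence r4c3 = 3.
Row 4 already has 2, leaving r4c5 = 4.
Cage d has product 48, so r5c4 = 6.
Column 1 already has 6, which forces r6c1 = 4.
Row 6 now contains 4, leaving r6c2 = 6.
The 4 cells of cage c must have product 180, leaving r6c3 = 5.
Column 5 already has 4, leaving r6c5 = 2.
Row 6 already has 2, which forces r6c6 = 3.
Column 2 already has 2, which forces r1c2 = 5.
Column 3 now contains 5, leaving r1c3 = 2.
Column 1 already has 4, so r2c1 = 3.
Cage l needs product 12, leaving r2c2 = 4.
Cage h needs product 120, which forces r3c3 = 6.
Column 4 already has 6, leaving r3c4 = 4.
Row 5 now contains 6, which forces r5c2 = 3.
The 4 cells of cage c must have product 180; hence r5c3 = 4.
3 is placed in column 6, so r5c6 = 2.
The full grid is 1 5 2 3 6 4 / 3 4 1 2 5 6 / 2 1 6 4 3 5 / 6 2 3 5 4 1 / 5 3 4 6 1 2 / 4 6 5 1 2 3.

4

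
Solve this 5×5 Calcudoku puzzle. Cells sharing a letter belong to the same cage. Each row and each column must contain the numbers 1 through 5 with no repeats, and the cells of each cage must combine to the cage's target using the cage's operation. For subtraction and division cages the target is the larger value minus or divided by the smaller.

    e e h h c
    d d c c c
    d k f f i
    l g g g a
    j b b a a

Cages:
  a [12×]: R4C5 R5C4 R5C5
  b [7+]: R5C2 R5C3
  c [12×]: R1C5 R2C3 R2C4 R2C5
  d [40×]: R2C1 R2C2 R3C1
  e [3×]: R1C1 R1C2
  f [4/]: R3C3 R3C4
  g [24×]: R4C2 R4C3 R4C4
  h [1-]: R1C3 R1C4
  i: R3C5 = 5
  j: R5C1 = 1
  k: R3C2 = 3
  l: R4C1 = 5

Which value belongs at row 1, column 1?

Cage k is a single given cell, which forces R3C2 = 3.
Cage i is a single given cell, which forces R3C5 = 5.
Cage l is given; hence R4C1 = 5.
J is a freebie, leaving R5C1 = 1.
1 is placed in column 1; hence R1C1 = 3.
Column 2 already has 3, so R1C2 = 1.
Row 1 already has 1, leaving R1C5 = 2.
The 3 cells of cage d must have product 40, which forces R2C2 = 5.
2 is placed in column 5, so R4C5 = 1.
The 4 cells of cage c must have product 12, leaving R2C5 = 3.
Column 5 now contains 3, which forces R5C5 = 4.
Row 5 already has 4, which forces R5C2 = 2.
The two cells of cage b must have sum 7; hence R5C3 = 5.
Row 5 already has 4, leaving R5C4 = 3.
5 is placed in column 3, which forces R1C3 = 4.
Cage h's pair has difference 1; hence R1C4 = 5.
4 is placed in column 3, leaving R3C3 = 1.
Row 3 already has 1, leaving R3C4 = 4.
2 is placed in column 2, which forces R4C2 = 4.
Cage g needs product 24, so R4C3 = 3.
Cage g needs product 24, which forces R4C4 = 2.
The 3 cells of cage d must have product 40, leaving R2C1 = 4.
1 is placed in column 3, which forces R2C3 = 2.
Column 4 now contains 2, which forces R2C4 = 1.
Row 3 now contains 4, leaving R3C1 = 2.
Filled in: 3 1 4 5 2 / 4 5 2 1 3 / 2 3 1 4 5 / 5 4 3 2 1 / 1 2 5 3 4.

3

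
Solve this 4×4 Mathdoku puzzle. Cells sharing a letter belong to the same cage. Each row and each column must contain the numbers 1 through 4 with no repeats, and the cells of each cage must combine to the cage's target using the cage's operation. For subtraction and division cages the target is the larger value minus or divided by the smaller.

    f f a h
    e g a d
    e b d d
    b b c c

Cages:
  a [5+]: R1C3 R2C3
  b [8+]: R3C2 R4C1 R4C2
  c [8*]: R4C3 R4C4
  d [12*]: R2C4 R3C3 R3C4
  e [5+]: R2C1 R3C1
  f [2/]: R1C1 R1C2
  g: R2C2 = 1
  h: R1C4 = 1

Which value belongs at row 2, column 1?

Cage h is given, leaving R1C4 = 1.
Cage g is given; hence R2C2 = 1.
The only place for 3 in row 1 is R1C3.
3 is placed in column 3, leaving R2C3 = 2.
Column 3 now contains 2; hence R3C3 = 1.
Column 3 now contains 2, which forces R4C3 = 4.
4 is placed in row 4, which forces R4C4 = 2.
Cage e's pair has sum 5, leaving R2C1 = 3.
Row 2 already has 3; hence R2C4 = 4.
The two cells of cage e must have sum 5; hence R3C1 = 2.
The 3 cells of cage b must have sum 8; hence R3C2 = 4.
Column 4 now contains 4, leaving R3C4 = 3.
Cage b has sum 8, leaving R4C1 = 1.
Row 4 now contains 2, leaving R4C2 = 3.
2 is placed in column 1, so R1C1 = 4.
Column 2 now contains 4, leaving R1C2 = 2.
Filled in: 4 2 3 1 / 3 1 2 4 / 2 4 1 3 / 1 3 4 2.

3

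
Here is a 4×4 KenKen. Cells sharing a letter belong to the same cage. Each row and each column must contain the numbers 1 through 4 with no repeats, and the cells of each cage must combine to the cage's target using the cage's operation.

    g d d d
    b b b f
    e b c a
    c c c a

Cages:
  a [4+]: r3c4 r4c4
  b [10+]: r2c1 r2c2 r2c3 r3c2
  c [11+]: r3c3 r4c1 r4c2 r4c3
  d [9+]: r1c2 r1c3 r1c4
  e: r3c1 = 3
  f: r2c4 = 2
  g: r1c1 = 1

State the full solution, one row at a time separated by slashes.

1 3 2 4 / 4 1 3 2 / 3 2 4 1 / 2 4 1 3

G is a freebie; hence r1c1 = 1.
Cage f is given, leaving r2c4 = 2.
Cage e is given, leaving r3c1 = 3.
Row 3 now contains 3, leaving r3c4 = 1.
1 is placed in column 4, so r4c4 = 3.
Column 4 now contains 3, leaving r1c4 = 4.
Column 1 already has 3, which forces r2c1 = 4.
Cage b has sum 10, leaving r3c2 = 2.
Cage c has sum 11, which forces r3c3 = 4.
Column 1 already has 4, which forces r4c1 = 2.
2 is placed in row 4, which forces r4c3 = 1.
2 is placed in column 2, which forces r1c2 = 3.
Cage d needs sum 9, so r1c3 = 2.
Cage b needs sum 10; hence r2c2 = 1.
Column 3 already has 1, so r2c3 = 3.
Row 4 already has 1, which forces r4c2 = 4.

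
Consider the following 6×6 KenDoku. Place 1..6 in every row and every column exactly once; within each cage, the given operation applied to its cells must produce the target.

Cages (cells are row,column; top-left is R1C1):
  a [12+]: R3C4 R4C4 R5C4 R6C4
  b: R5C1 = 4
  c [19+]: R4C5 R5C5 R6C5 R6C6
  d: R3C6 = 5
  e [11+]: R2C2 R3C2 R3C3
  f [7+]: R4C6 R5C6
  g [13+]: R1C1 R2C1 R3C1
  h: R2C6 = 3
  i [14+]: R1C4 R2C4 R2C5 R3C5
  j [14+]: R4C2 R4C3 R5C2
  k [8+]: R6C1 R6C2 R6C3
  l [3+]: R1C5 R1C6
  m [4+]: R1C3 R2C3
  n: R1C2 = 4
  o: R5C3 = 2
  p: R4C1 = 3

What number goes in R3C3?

4

Cage n is given; hence R1C2 = 4.
Cage h is a single given cell; hence R2C6 = 3.
Cage d is given; hence R3C6 = 5.
Cage p is a single given cell; hence R4C1 = 3.
Cage b is given, so R5C1 = 4.
Cage o is given; hence R5C3 = 2.
Cage m's pair has sum 4; hence R1C3 = 3.
3 is placed in row 2, so R2C3 = 1.
The only place for 1 in column 1 is R6C1.
The only place for 1 in column 2 is R3C2.
Cage e has sum 11, so R2C2 = 6.
The 3 cells of cage e must have sum 11, leaving R3C3 = 4.
Column 2 now contains 6, so R5C2 = 3.
3 is placed in column 2, so R6C2 = 2.
4 is placed in column 3, which forces R6C3 = 5.
Column 2 now contains 2, so R4C2 = 5.
5 is placed in column 3; hence R4C3 = 6.
Cage c has sum 19, which forces R4C5 = 4.
Row 4 already has 6; hence R4C6 = 1.
1 is placed in column 6; hence R5C6 = 6.
6 is placed in column 6, so R6C6 = 4.
Cage l needs two cells with sum 3, which forces R1C5 = 1.
1 is placed in column 6, which forces R1C6 = 2.
1 is placed in row 4, so R4C4 = 2.
Cage a needs sum 12; hence R5C4 = 1.
Row 5 already has 6, so R5C5 = 5.
Cage c has sum 19, so R6C5 = 6.
2 is placed in row 1, leaving R1C4 = 5.
Cage i has sum 14, leaving R2C4 = 4.
Column 5 now contains 5; hence R2C5 = 2.
The 4 cells of cage a must have sum 12, leaving R3C4 = 6.
Cage i needs sum 14; hence R3C5 = 3.
Row 6 already has 6, leaving R6C4 = 3.
Row 1 now contains 5, so R1C1 = 6.
2 is placed in row 2, so R2C1 = 5.
6 is placed in row 3, which forces R3C1 = 2.
Completed grid: 6 4 3 5 1 2 / 5 6 1 4 2 3 / 2 1 4 6 3 5 / 3 5 6 2 4 1 / 4 3 2 1 5 6 / 1 2 5 3 6 4.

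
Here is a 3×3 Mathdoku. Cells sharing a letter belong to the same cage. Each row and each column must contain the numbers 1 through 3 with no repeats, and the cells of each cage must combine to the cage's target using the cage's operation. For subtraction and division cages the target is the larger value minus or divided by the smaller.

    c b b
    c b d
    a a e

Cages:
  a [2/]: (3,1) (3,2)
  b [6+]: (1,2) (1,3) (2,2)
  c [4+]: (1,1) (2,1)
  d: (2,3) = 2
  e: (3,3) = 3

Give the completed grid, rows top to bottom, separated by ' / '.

3 2 1 / 1 3 2 / 2 1 3

Cage d is given; hence (2,3) = 2.
Cage e is given, so (3,3) = 3.
Cage b has sum 6; hence (1,2) = 2.
Column 3 now contains 3, leaving (1,3) = 1.
Cage b needs sum 6; hence (2,2) = 3.
2 is placed in column 2, leaving (3,2) = 1.
1 is placed in row 1, which forces (1,1) = 3.
Row 2 already has 3, so (2,1) = 1.
Row 3 now contains 1, which forces (3,1) = 2.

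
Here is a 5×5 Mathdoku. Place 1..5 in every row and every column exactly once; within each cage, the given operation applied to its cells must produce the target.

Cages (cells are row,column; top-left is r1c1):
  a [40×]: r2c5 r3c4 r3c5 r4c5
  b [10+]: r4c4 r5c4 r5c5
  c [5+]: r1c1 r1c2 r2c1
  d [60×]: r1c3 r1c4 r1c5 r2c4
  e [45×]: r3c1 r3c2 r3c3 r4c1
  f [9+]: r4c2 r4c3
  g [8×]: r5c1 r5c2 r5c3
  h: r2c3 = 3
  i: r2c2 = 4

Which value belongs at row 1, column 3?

5

Cage i is given, so r2c2 = 4.
H is a freebie; hence r2c3 = 3.
The 4 cells of cage e must have product 45, which forces r4c1 = 3.
Column 2 now contains 4, which forces r4c2 = 5.
5 is placed in row 4, leaving r4c3 = 4.
3 is placed in column 1, leaving r1c1 = 1.
The 3 cells of cage c must have sum 5, so r1c2 = 2.
Row 1 now contains 2, so r1c3 = 5.
The 3 cells of cage c must have sum 5, leaving r2c1 = 2.
Column 1 already has 1, leaving r3c1 = 5.
Cage e needs product 45; hence r3c2 = 3.
5 is placed in column 3; hence r3c3 = 1.
Cage g has product 8, so r5c1 = 4.
Column 2 now contains 2, leaving r5c2 = 1.
Column 3 already has 1, which forces r5c3 = 2.
Cage d has product 60, so r2c4 = 1.
Cage a has product 40; hence r2c5 = 5.
Cage b needs sum 10; hence r4c4 = 2.
Cage a has product 40, so r4c5 = 1.
Column 5 already has 5, so r5c5 = 3.
Cage d has product 60, leaving r1c4 = 3.
Column 5 already has 3, so r1c5 = 4.
Column 4 already has 2; hence r3c4 = 4.
The 4 cells of cage a must have product 40, so r3c5 = 2.
Row 5 now contains 3, so r5c4 = 5.
Filled in: 1 2 5 3 4 / 2 4 3 1 5 / 5 3 1 4 2 / 3 5 4 2 1 / 4 1 2 5 3.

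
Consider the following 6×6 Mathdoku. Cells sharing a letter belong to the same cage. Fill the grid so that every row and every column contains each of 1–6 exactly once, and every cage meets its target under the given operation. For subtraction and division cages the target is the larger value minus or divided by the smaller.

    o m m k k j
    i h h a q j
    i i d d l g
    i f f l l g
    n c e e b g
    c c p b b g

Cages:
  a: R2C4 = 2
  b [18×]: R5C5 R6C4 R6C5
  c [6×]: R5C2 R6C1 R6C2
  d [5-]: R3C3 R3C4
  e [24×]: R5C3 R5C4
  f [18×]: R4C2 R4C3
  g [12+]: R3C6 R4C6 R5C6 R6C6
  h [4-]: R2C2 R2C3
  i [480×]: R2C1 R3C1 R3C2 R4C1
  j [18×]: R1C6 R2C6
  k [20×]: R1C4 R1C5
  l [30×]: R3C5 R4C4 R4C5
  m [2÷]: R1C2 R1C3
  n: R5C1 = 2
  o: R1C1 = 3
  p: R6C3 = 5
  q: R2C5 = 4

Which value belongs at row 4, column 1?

4

Cage o is given, which forces R1C1 = 3.
Row 1 already has 3; hence R1C6 = 6.
Cage a is given, which forces R2C4 = 2.
Q is a freebie, leaving R2C5 = 4.
6 is placed in column 6, which forces R2C6 = 3.
The 4 cells of cage i must have product 480, which forces R3C2 = 4.
Cage n is a single given cell, leaving R5C1 = 2.
Column 1 already has 2, so R6C1 = 1.
Cage p is a single given cell, which forces R6C3 = 5.
The two cells of cage k must have product 20; hence R1C4 = 4.
Column 5 now contains 4; hence R1C5 = 5.
The two cells of cage h must have difference 4, leaving R2C2 = 5.
The two cells of cage h must have difference 4, so R2C3 = 1.
Column 3 already has 1, so R3C3 = 6.
Row 3 now contains 6, which forces R3C4 = 1.
Cage i has product 480, leaving R4C1 = 4.
Column 3 now contains 6, so R4C3 = 3.
Column 3 now contains 6, leaving R5C3 = 4.
4 is placed in column 4, leaving R5C4 = 6.
6 is placed in column 4, which forces R6C4 = 3.
Cage m needs two cells with quotient 2, so R1C2 = 1.
Column 3 already has 1, so R1C3 = 2.
Row 2 already has 5, leaving R2C1 = 6.
Row 3 now contains 6; hence R3C1 = 5.
Cage l has product 30, which forces R3C5 = 3.
Row 3 already has 5, which forces R3C6 = 2.
Row 4 already has 3, leaving R4C2 = 6.
6 is placed in column 4, which forces R4C4 = 5.
Cage l has product 30, which forces R4C5 = 2.
Row 4 already has 5, which forces R4C6 = 1.
Column 2 already has 1, so R5C2 = 3.
Column 5 already has 3, which forces R5C5 = 1.
1 is placed in column 6; hence R5C6 = 5.
Column 2 already has 6; hence R6C2 = 2.
Column 5 now contains 2, which forces R6C5 = 6.
The 4 cells of cage g must have sum 12, which forces R6C6 = 4.
Filled in: 3 1 2 4 5 6 / 6 5 1 2 4 3 / 5 4 6 1 3 2 / 4 6 3 5 2 1 / 2 3 4 6 1 5 / 1 2 5 3 6 4.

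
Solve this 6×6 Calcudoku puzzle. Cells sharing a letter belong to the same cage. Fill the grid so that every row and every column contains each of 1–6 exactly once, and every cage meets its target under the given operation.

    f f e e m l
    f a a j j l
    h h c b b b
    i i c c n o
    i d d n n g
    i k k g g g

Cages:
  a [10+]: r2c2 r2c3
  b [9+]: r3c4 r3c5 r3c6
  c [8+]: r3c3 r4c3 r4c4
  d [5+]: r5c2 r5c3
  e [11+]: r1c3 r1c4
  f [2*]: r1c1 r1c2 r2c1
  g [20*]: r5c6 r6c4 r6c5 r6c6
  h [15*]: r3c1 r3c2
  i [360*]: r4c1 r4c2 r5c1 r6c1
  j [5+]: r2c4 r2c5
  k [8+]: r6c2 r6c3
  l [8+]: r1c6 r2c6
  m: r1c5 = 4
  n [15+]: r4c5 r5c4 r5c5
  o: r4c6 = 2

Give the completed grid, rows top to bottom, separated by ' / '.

2 1 5 6 4 3 / 1 4 6 2 3 5 / 5 3 4 1 2 6 / 4 5 1 3 6 2 / 6 2 3 4 5 1 / 3 6 2 5 1 4

Cage f has product 2, leaving r1c1 = 2.
Cage f needs product 2, which forces r1c2 = 1.
Cage m is given, leaving r1c5 = 4.
Cage f needs product 2; hence r2c1 = 1.
Cage o is a single given cell, which forces r4c6 = 2.
2 is placed in column 6; hence r5c6 = 1.
The only place for 3 in row 1 is r1c6.
Column 6 already has 3, leaving r2c6 = 5.
Column 6 now contains 5, leaving r6c6 = 4.
Column 6 now contains 4, leaving r3c6 = 6.
The only place for 4 in row 3 is r3c3.
Cage a's pair has sum 10, so r2c2 = 4.
4 is placed in column 3, so r2c3 = 6.
6 is placed in column 3, so r1c3 = 5.
The two cells of cage e must have sum 11, which forces r1c4 = 6.
6 is placed in column 4; hence r5c4 = 4.
The 4 cells of cage i must have product 360, so r4c1 = 4.
Row 6 needs a 2, and only r6c3 is open for it.
Cage d's pair has sum 5; hence r5c2 = 2.
Column 3 now contains 2, leaving r5c3 = 3.
Cage k's pair has sum 8, which forces r6c2 = 6.
3 is placed in column 3, so r4c3 = 1.
The 3 cells of cage c must have sum 8, leaving r4c4 = 3.
Cage i needs product 360, which forces r5c1 = 6.
Row 5 now contains 6, leaving r5c5 = 5.
Column 5 now contains 5, so r6c5 = 1.
Column 4 now contains 3, so r2c4 = 2.
The two cells of cage j must have sum 5, so r2c5 = 3.
Cage b needs sum 9, so r3c4 = 1.
1 is placed in column 5, leaving r3c5 = 2.
Row 4 now contains 3, leaving r4c2 = 5.
Column 5 now contains 5, leaving r4c5 = 6.
Cage i has product 360, so r6c1 = 3.
Row 6 already has 1, leaving r6c4 = 5.
Column 1 already has 3, which forces r3c1 = 5.
5 is placed in column 2; hence r3c2 = 3.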